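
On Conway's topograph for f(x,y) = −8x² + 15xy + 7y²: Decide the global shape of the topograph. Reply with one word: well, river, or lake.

D = b²−4ac = 15² − 4·(-8)·7 = 449
D > 0 non-square ⇒ indefinite ⇒ periodic river

river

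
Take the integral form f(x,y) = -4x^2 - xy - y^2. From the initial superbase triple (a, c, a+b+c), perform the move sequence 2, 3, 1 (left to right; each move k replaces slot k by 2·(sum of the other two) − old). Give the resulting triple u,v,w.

start (-4,-1,-6) = (f(1,0),f(0,1),f(1,1))
replace slot 2: 2·((-4)+(-6)) − (-1) = -19 → (-4,-19,-6)
replace slot 3: 2·((-4)+(-19)) − (-6) = -40 → (-4,-19,-40)
replace slot 1: 2·((-19)+(-40)) − (-4) = -114 → (-114,-19,-40)

-114,-19,-40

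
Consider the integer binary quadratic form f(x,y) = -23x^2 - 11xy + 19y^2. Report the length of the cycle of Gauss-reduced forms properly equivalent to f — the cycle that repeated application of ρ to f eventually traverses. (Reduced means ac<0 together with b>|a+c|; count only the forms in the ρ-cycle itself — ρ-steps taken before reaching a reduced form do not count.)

D = 1869, ⌊√D⌋ = 43
descent: ρ → (19,11,-23)  [lands on river]
river: ρ → (-23,35,7)
river: ρ → (7,35,-23)
river: ρ → (-23,11,19)
river: ρ → (19,27,-15)
river: ρ → (-15,33,13)
river: ρ → (13,19,-29)
river: ρ → (-29,39,3)
river: ρ → (3,39,-29)
river: ρ → (-29,19,13)
river: ρ → (13,33,-15)
river: ρ → (-15,27,19)
ρ-cycle length = 12 (tail of 1 descent step not counted)

12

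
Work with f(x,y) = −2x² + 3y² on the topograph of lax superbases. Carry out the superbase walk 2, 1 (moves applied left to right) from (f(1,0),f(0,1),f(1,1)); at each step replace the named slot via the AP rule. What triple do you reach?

start (-2,3,1) = (f(1,0),f(0,1),f(1,1))
replace slot 2: 2·((-2)+1) − 3 = -5 → (-2,-5,1)
replace slot 1: 2·((-5)+1) − (-2) = -6 → (-6,-5,1)

-6,-5,1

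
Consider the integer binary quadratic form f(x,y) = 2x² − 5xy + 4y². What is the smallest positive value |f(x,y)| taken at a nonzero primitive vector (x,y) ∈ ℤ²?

translate: b→-1 (≡-5 mod 4), so (2,-5,4)→(2,-1,1)
flip: (2,-1,1)→(1,1,2)
reduced (well bottom): (1,1,2) with a≤c, −a<b≤a
well minimum = a = 1

1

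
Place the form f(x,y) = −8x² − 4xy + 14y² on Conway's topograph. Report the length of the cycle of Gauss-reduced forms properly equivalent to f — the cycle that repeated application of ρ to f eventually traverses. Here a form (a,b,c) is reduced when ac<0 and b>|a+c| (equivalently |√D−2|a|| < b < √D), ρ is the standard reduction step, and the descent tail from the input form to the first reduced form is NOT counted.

D = 464, ⌊√D⌋ = 21
descent: ρ → (14,4,-8)
descent: ρ → (-8,12,10)  [lands on river]
river: ρ → (10,8,-10)
river: ρ → (-10,12,8)
river: ρ → (8,20,-2)
river: ρ → (-2,20,8)
river: ρ → (8,12,-10)
river: ρ → (-10,8,10)
river: ρ → (10,12,-8)
river: ρ → (-8,20,2)
river: ρ → (2,20,-8)
ρ-cycle length = 10 (tail of 2 descent steps not counted)

10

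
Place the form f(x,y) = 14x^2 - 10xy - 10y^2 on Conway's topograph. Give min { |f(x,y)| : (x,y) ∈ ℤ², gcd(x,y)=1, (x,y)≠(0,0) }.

descent: ρ → (-10,10,14)  [lands on river]
river: ρ → (14,18,-6)
river: ρ → (-6,18,14)
river: ρ → (14,10,-10)
closes: descent 1, river 4
min |a| on river = 6

6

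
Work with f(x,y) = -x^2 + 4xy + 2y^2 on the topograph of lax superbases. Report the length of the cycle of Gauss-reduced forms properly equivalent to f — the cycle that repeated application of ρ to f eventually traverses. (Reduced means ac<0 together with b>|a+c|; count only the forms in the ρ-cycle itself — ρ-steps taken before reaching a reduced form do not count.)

D = 24, ⌊√D⌋ = 4
river: ρ → (2,4,-1)
river: ρ → (-1,4,2)
ρ-cycle length = 2 (tail of 0 descent steps not counted)

2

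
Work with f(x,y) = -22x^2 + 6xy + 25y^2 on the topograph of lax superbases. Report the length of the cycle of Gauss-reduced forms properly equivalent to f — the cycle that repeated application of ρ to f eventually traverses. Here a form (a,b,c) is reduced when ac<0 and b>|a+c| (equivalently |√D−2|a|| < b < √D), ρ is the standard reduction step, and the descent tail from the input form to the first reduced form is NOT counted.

D = 2236, ⌊√D⌋ = 47
river: ρ → (25,44,-3)
river: ρ → (-3,46,10)
river: ρ → (10,34,-27)
river: ρ → (-27,20,17)
river: ρ → (17,14,-30)
river: ρ → (-30,46,1)
river: ρ → (1,46,-30)
river: ρ → (-30,14,17)
river: ρ → (17,20,-27)
river: ρ → (-27,34,10)
river: ρ → (10,46,-3)
river: ρ → (-3,44,25)
river: ρ → (25,6,-22)
river: ρ → (-22,38,9)
river: ρ → (9,34,-30)
river: ρ → (-30,26,13)
river: ρ → (13,26,-30)
river: ρ → (-30,34,9)
river: ρ → (9,38,-22)
river: ρ → (-22,6,25)
ρ-cycle length = 20 (tail of 0 descent steps not counted)

20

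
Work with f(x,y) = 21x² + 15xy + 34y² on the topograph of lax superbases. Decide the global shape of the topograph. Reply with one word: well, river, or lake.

D = b²−4ac = 15² − 4·21·34 = -2631
D < 0 ⇒ definite ⇒ every region one sign ⇒ single well

well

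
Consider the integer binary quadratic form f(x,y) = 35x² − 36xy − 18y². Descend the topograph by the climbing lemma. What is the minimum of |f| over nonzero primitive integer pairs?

descent: ρ → (-18,36,35)  [lands on river]
river: ρ → (35,34,-19)
river: ρ → (-19,42,27)
river: ρ → (27,12,-34)
river: ρ → (-34,56,5)
river: ρ → (5,54,-45)
river: ρ → (-45,36,14)
river: ρ → (14,48,-27)
river: ρ → (-27,60,2)
river: ρ → (2,60,-27)
river: ρ → (-27,48,14)
river: ρ → (14,36,-45)
river: ρ → (-45,54,5)
river: ρ → (5,56,-34)
river: ρ → (-34,12,27)
river: ρ → (27,42,-19)
river: ρ → (-19,34,35)
river: ρ → (35,36,-18)
closes: descent 1, river 18
min |a| on river = 2

2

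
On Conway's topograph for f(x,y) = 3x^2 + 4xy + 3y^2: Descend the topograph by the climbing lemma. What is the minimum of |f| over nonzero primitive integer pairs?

translate: b→-2 (≡4 mod 6), so (3,4,3)→(3,-2,2)
flip: (3,-2,2)→(2,2,3)
reduced (well bottom): (2,2,3) with a≤c, −a<b≤a
well minimum = a = 2

2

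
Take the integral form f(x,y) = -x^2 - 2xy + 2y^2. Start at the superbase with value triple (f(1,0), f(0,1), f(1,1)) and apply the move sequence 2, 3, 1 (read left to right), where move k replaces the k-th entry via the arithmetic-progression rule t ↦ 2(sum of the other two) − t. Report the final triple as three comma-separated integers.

start (-1,2,-1) = (f(1,0),f(0,1),f(1,1))
replace slot 2: 2·((-1)+(-1)) − 2 = -6 → (-1,-6,-1)
replace slot 3: 2·((-1)+(-6)) − (-1) = -13 → (-1,-6,-13)
replace slot 1: 2·((-6)+(-13)) − (-1) = -37 → (-37,-6,-13)

-37,-6,-13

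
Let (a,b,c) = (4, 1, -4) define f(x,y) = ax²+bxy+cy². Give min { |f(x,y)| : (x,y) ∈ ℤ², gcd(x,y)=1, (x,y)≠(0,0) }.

river: ρ → (-4,7,1)
river: ρ → (1,7,-4)
river: ρ → (-4,1,4)
river: ρ → (4,7,-1)
river: ρ → (-1,7,4)
river: ρ → (4,1,-4)
closes: descent 0, river 6
min |a| on river = 1

1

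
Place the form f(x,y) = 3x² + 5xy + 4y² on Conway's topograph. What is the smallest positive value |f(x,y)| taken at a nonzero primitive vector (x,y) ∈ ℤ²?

translate: b→-1 (≡5 mod 6), so (3,5,4)→(3,-1,2)
flip: (3,-1,2)→(2,1,3)
reduced (well bottom): (2,1,3) with a≤c, −a<b≤a
well minimum = a = 2

2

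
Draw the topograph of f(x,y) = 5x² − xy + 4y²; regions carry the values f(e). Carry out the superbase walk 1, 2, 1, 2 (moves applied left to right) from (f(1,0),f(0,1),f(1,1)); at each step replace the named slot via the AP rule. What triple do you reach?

start (5,4,8) = (f(1,0),f(0,1),f(1,1))
replace slot 1: 2·(4+8) − 5 = 19 → (19,4,8)
replace slot 2: 2·(19+8) − 4 = 50 → (19,50,8)
replace slot 1: 2·(50+8) − 19 = 97 → (97,50,8)
replace slot 2: 2·(97+8) − 50 = 160 → (97,160,8)

97,160,8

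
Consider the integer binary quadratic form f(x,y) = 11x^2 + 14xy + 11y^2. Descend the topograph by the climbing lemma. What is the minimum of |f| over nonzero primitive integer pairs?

translate: b→-8 (≡14 mod 22), so (11,14,11)→(11,-8,8)
flip: (11,-8,8)→(8,8,11)
reduced (well bottom): (8,8,11) with a≤c, −a<b≤a
well minimum = a = 8

8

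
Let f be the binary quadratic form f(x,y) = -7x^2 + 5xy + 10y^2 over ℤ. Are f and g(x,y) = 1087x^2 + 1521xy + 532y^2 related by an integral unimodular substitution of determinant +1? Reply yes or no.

D₁ = 305, D₂ = 305
river cycle of f (length 8): (10, 15, -2), (-2, 17, 2), (2, 15, -10), (-10, 5, 7), (7, 9, -8), (-8, 7, 8), (8, 9, -7), (-7, 5, 10)
river cycle of g (length 8): (10, 15, -2), (-2, 17, 2), (2, 15, -10), (-10, 5, 7), (7, 9, -8), (-8, 7, 8), (8, 9, -7), (-7, 5, 10)
cycles coincide ⇒ equivalent

yes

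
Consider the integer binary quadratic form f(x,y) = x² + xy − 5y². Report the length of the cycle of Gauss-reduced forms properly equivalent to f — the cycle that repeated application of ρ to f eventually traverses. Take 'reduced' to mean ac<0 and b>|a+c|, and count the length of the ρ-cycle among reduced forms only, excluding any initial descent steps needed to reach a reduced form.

D = 21, ⌊√D⌋ = 4
descent: ρ → (-5,-1,1)
descent: ρ → (1,3,-3)  [lands on river]
river: ρ → (-3,3,1)
ρ-cycle length = 2 (tail of 2 descent steps not counted)

2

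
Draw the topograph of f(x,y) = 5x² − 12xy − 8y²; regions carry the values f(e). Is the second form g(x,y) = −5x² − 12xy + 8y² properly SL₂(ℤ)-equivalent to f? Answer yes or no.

D₁ = 304, D₂ = 304
river cycle of f (length 12): (-8, 12, 5), (5, 8, -12), (-12, 16, 1), (1, 16, -12), (-12, 8, 5), (5, 12, -8), (-8, 4, 9), (9, 14, -3), (-3, 16, 4), (4, 16, -3), … (2 more)
river cycle of g (length 12): (8, 12, -5), (-5, 8, 12), (12, 16, -1), (-1, 16, 12), (12, 8, -5), (-5, 12, 8), (8, 4, -9), (-9, 14, 3), (3, 16, -4), (-4, 16, 3), … (2 more)
cycles differ ⇒ inequivalent

no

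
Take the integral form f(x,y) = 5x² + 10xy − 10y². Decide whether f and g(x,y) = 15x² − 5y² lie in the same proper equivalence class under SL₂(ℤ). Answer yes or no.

D₁ = 300, D₂ = 300
river cycle of f (length 2): (-10, 10, 5), (5, 10, -10)
river cycle of g (length 2): (-5, 10, 10), (10, 10, -5)
cycles differ ⇒ inequivalent

no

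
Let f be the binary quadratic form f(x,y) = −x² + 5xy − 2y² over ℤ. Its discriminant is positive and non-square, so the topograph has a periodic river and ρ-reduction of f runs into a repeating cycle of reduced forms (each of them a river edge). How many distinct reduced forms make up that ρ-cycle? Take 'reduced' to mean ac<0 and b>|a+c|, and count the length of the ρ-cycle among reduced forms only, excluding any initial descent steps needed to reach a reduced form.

D = 17, ⌊√D⌋ = 4
descent: ρ → (-2,3,1)  [lands on river]
river: ρ → (1,3,-2)
river: ρ → (-2,1,2)
river: ρ → (2,3,-1)
river: ρ → (-1,3,2)
river: ρ → (2,1,-2)
ρ-cycle length = 6 (tail of 1 descent step not counted)

6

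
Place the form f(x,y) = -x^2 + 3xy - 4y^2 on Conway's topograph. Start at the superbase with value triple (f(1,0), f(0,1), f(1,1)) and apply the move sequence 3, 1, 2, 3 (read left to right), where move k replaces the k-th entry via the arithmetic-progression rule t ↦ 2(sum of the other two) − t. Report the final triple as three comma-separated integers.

start (-1,-4,-2) = (f(1,0),f(0,1),f(1,1))
replace slot 3: 2·((-1)+(-4)) − (-2) = -8 → (-1,-4,-8)
replace slot 1: 2·((-4)+(-8)) − (-1) = -23 → (-23,-4,-8)
replace slot 2: 2·((-23)+(-8)) − (-4) = -58 → (-23,-58,-8)
replace slot 3: 2·((-23)+(-58)) − (-8) = -154 → (-23,-58,-154)

-23,-58,-154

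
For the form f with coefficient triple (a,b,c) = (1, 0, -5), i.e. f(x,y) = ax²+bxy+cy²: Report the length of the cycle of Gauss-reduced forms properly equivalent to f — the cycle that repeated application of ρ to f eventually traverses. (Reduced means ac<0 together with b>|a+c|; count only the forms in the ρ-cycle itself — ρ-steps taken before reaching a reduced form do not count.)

D = 20, ⌊√D⌋ = 4
descent: ρ → (-5,0,1)
descent: ρ → (1,4,-1)  [lands on river]
river: ρ → (-1,4,1)
ρ-cycle length = 2 (tail of 2 descent steps not counted)

2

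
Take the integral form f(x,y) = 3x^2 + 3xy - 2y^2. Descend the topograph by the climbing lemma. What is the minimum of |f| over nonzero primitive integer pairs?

river: ρ → (-2,5,1)
river: ρ → (1,5,-2)
river: ρ → (-2,3,3)
river: ρ → (3,3,-2)
closes: descent 0, river 4
min |a| on river = 1

1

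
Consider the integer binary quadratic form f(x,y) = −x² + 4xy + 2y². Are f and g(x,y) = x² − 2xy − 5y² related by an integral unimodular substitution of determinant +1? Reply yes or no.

D₁ = 24, D₂ = 24
river cycle of f (length 2): (2, 4, -1), (-1, 4, 2)
river cycle of g (length 2): (1, 4, -2), (-2, 4, 1)
cycles differ ⇒ inequivalent

no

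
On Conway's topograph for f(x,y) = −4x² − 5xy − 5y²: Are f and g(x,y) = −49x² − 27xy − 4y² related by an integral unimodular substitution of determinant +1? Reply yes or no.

D₁ = -55, D₂ = -55
f is negative-definite; reduce −f:
−f: translate: b→-3 (≡5 mod 8), so (4,5,5)→(4,-3,4)
−f: flip: (4,-3,4)→(4,3,4)
−f: reduced (well bottom): (4,3,4) with a≤c, −a<b≤a
flip sign back: reduced form of f is (-4,-3,-4)
g is negative-definite; reduce −g:
−g: flip: (49,27,4)→(4,-27,49)
−g: translate: b→-3 (≡-27 mod 8), so (4,-27,49)→(4,-3,4)
−g: flip: (4,-3,4)→(4,3,4)
−g: reduced (well bottom): (4,3,4) with a≤c, −a<b≤a
flip sign back: reduced form of g is (-4,-3,-4)
reduced forms (-4, -3, -4) vs (-4, -3, -4) ⇒ equivalent

yes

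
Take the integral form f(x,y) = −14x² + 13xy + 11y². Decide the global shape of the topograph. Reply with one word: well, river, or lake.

D = b²−4ac = 13² − 4·(-14)·11 = 785
D > 0 non-square ⇒ indefinite ⇒ periodic river

river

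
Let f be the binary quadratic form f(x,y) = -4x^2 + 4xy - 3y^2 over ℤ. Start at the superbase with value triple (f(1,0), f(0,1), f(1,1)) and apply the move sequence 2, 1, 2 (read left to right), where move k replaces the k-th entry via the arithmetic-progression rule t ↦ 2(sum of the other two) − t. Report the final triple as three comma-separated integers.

start (-4,-3,-3) = (f(1,0),f(0,1),f(1,1))
replace slot 2: 2·((-4)+(-3)) − (-3) = -11 → (-4,-11,-3)
replace slot 1: 2·((-11)+(-3)) − (-4) = -24 → (-24,-11,-3)
replace slot 2: 2·((-24)+(-3)) − (-11) = -43 → (-24,-43,-3)

-24,-43,-3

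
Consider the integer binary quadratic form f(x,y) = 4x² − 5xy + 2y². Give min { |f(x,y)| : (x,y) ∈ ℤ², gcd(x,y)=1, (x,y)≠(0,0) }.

translate: b→3 (≡-5 mod 8), so (4,-5,2)→(4,3,1)
flip: (4,3,1)→(1,-3,4)
translate: b→1 (≡-3 mod 2), so (1,-3,4)→(1,1,2)
reduced (well bottom): (1,1,2) with a≤c, −a<b≤a
well minimum = a = 1

1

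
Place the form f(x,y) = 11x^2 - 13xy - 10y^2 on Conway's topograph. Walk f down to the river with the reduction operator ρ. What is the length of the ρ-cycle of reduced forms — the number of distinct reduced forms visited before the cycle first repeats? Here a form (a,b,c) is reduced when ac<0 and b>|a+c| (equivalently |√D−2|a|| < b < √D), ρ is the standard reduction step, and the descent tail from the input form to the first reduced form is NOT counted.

D = 609, ⌊√D⌋ = 24
descent: ρ → (-10,13,11)  [lands on river]
river: ρ → (11,9,-12)
river: ρ → (-12,15,8)
river: ρ → (8,17,-10)
river: ρ → (-10,23,2)
river: ρ → (2,21,-21)
river: ρ → (-21,21,2)
river: ρ → (2,23,-10)
river: ρ → (-10,17,8)
river: ρ → (8,15,-12)
river: ρ → (-12,9,11)
river: ρ → (11,13,-10)
river: ρ → (-10,7,14)
river: ρ → (14,21,-3)
river: ρ → (-3,21,14)
river: ρ → (14,7,-10)
ρ-cycle length = 16 (tail of 1 descent step not counted)

16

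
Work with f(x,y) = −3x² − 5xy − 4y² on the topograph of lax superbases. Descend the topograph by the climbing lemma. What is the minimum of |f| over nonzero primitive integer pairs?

translate: b→-1 (≡5 mod 6), so (3,5,4)→(3,-1,2)
flip: (3,-1,2)→(2,1,3)
reduced (well bottom): (2,1,3) with a≤c, −a<b≤a
well minimum |f| = |-2| = 2 (negative-definite)

2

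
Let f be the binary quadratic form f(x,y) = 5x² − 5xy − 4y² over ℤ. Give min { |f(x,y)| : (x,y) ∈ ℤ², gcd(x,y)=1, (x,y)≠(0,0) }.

descent: ρ → (-4,5,5)  [lands on river]
river: ρ → (5,5,-4)
river: ρ → (-4,3,6)
river: ρ → (6,9,-1)
river: ρ → (-1,9,6)
river: ρ → (6,3,-4)
closes: descent 1, river 6
min |a| on river = 1

1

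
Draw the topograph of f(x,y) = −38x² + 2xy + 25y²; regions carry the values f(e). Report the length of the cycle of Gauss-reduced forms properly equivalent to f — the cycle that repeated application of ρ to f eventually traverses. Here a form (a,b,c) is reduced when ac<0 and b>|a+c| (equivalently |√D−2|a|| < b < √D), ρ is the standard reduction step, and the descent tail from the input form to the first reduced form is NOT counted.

D = 3804, ⌊√D⌋ = 61
descent: ρ → (25,48,-15)  [lands on river]
river: ρ → (-15,42,34)
river: ρ → (34,26,-23)
river: ρ → (-23,20,37)
river: ρ → (37,54,-6)
river: ρ → (-6,54,37)
river: ρ → (37,20,-23)
river: ρ → (-23,26,34)
river: ρ → (34,42,-15)
river: ρ → (-15,48,25)
river: ρ → (25,52,-11)
river: ρ → (-11,58,10)
river: ρ → (10,42,-51)
river: ρ → (-51,60,1)
river: ρ → (1,60,-51)
river: ρ → (-51,42,10)
river: ρ → (10,58,-11)
river: ρ → (-11,52,25)
ρ-cycle length = 18 (tail of 1 descent step not counted)

18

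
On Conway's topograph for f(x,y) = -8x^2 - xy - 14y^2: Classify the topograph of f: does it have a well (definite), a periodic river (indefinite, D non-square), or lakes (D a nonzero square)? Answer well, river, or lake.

D = b²−4ac = (-1)² − 4·(-8)·(-14) = -447
D < 0 ⇒ definite ⇒ every region one sign ⇒ single well

well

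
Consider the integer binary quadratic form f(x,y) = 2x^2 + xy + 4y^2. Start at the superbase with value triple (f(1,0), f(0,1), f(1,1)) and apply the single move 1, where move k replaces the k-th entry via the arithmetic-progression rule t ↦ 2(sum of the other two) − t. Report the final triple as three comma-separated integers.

start (2,4,7) = (f(1,0),f(0,1),f(1,1))
replace slot 1: 2·(4+7) − 2 = 20 → (20,4,7)

20,4,7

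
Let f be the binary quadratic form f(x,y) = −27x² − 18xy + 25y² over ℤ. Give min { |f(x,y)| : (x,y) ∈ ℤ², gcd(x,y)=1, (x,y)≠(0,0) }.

descent: ρ → (25,18,-27)  [lands on river]
river: ρ → (-27,36,16)
river: ρ → (16,28,-35)
river: ρ → (-35,42,9)
river: ρ → (9,48,-20)
river: ρ → (-20,32,25)
closes: descent 1, river 6
min |a| on river = 9

9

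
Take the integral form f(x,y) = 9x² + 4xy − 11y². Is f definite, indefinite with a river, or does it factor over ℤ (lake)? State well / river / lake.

D = b²−4ac = 4² − 4·9·(-11) = 412
D > 0 non-square ⇒ indefinite ⇒ periodic river

river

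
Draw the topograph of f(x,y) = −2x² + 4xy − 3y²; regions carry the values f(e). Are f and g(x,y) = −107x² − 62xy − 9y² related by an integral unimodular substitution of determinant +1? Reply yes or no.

D₁ = -8, D₂ = -8
f is negative-definite; reduce −f:
−f: translate: b→0 (≡-4 mod 4), so (2,-4,3)→(2,0,1)
−f: flip: (2,0,1)→(1,0,2)
−f: reduced (well bottom): (1,0,2) with a≤c, −a<b≤a
flip sign back: reduced form of f is (-1,0,-2)
g is negative-definite; reduce −g:
−g: flip: (107,62,9)→(9,-62,107)
−g: translate: b→-8 (≡-62 mod 18), so (9,-62,107)→(9,-8,2)
−g: flip: (9,-8,2)→(2,8,9)
−g: translate: b→0 (≡8 mod 4), so (2,8,9)→(2,0,1)
−g: flip: (2,0,1)→(1,0,2)
−g: reduced (well bottom): (1,0,2) with a≤c, −a<b≤a
flip sign back: reduced form of g is (-1,0,-2)
reduced forms (-1, 0, -2) vs (-1, 0, -2) ⇒ equivalent

yes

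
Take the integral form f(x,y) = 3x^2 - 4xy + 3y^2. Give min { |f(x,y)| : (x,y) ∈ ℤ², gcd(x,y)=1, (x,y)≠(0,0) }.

translate: b→2 (≡-4 mod 6), so (3,-4,3)→(3,2,2)
flip: (3,2,2)→(2,-2,3)
translate: b→2 (≡-2 mod 4), so (2,-2,3)→(2,2,3)
reduced (well bottom): (2,2,3) with a≤c, −a<b≤a
well minimum = a = 2

2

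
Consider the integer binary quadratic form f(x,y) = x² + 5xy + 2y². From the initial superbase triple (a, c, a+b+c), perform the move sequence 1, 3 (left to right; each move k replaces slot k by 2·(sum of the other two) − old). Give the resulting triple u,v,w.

start (1,2,8) = (f(1,0),f(0,1),f(1,1))
replace slot 1: 2·(2+8) − 1 = 19 → (19,2,8)
replace slot 3: 2·(19+2) − 8 = 34 → (19,2,34)

19,2,34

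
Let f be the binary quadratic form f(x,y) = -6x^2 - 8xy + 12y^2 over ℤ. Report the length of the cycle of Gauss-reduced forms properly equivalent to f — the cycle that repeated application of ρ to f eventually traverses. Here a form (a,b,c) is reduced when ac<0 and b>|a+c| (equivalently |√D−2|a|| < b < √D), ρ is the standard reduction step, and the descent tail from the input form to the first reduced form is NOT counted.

D = 352, ⌊√D⌋ = 18
descent: ρ → (12,8,-6)  [lands on river]
river: ρ → (-6,16,4)
river: ρ → (4,16,-6)
river: ρ → (-6,8,12)
river: ρ → (12,16,-2)
river: ρ → (-2,16,12)
ρ-cycle length = 6 (tail of 1 descent step not counted)

6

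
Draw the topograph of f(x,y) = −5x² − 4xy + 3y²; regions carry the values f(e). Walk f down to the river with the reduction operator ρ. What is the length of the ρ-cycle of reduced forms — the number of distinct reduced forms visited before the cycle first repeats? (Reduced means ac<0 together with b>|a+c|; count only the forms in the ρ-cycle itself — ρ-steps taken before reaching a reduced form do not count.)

D = 76, ⌊√D⌋ = 8
descent: ρ → (3,4,-5)  [lands on river]
river: ρ → (-5,6,2)
river: ρ → (2,6,-5)
river: ρ → (-5,4,3)
river: ρ → (3,8,-1)
river: ρ → (-1,8,3)
ρ-cycle length = 6 (tail of 1 descent step not counted)

6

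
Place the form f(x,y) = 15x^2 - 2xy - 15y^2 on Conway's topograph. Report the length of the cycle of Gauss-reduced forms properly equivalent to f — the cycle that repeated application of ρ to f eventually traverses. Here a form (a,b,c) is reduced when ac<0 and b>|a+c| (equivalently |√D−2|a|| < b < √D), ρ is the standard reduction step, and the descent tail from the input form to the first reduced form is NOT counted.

D = 904, ⌊√D⌋ = 30
descent: ρ → (-15,2,15)  [lands on river]
river: ρ → (15,28,-2)
river: ρ → (-2,28,15)
river: ρ → (15,2,-15)
river: ρ → (-15,28,2)
river: ρ → (2,28,-15)
ρ-cycle length = 6 (tail of 1 descent step not counted)

6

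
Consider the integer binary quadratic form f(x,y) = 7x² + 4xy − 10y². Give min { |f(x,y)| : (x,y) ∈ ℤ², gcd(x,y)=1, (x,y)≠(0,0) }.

river: ρ → (-10,16,1)
river: ρ → (1,16,-10)
river: ρ → (-10,4,7)
river: ρ → (7,10,-7)
river: ρ → (-7,4,10)
river: ρ → (10,16,-1)
river: ρ → (-1,16,10)
river: ρ → (10,4,-7)
river: ρ → (-7,10,7)
river: ρ → (7,4,-10)
closes: descent 0, river 10
min |a| on river = 1

1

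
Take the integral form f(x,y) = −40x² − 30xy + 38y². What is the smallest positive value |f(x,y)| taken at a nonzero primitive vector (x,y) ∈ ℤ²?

descent: ρ → (38,30,-40)  [lands on river]
river: ρ → (-40,50,28)
river: ρ → (28,62,-28)
river: ρ → (-28,50,40)
river: ρ → (40,30,-38)
river: ρ → (-38,46,32)
river: ρ → (32,82,-2)
river: ρ → (-2,82,32)
river: ρ → (32,46,-38)
river: ρ → (-38,30,40)
river: ρ → (40,50,-28)
river: ρ → (-28,62,28)
river: ρ → (28,50,-40)
river: ρ → (-40,30,38)
river: ρ → (38,46,-32)
river: ρ → (-32,82,2)
river: ρ → (2,82,-32)
river: ρ → (-32,46,38)
closes: descent 1, river 18
min |a| on river = 2

2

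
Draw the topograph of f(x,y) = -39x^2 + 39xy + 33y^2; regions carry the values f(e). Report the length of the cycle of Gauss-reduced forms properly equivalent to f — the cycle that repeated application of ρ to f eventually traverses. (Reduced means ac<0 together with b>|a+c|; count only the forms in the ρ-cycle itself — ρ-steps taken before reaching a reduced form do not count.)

D = 6669, ⌊√D⌋ = 81
river: ρ → (33,27,-45)
river: ρ → (-45,63,15)
river: ρ → (15,57,-57)
river: ρ → (-57,57,15)
river: ρ → (15,63,-45)
river: ρ → (-45,27,33)
river: ρ → (33,39,-39)
river: ρ → (-39,39,33)
ρ-cycle length = 8 (tail of 0 descent steps not counted)

8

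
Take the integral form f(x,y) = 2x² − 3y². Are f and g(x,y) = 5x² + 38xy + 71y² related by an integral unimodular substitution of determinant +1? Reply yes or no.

D₁ = 24, D₂ = 24
river cycle of f (length 2): (2, 4, -1), (-1, 4, 2)
river cycle of g (length 2): (-1, 4, 2), (2, 4, -1)
cycles coincide ⇒ equivalent

yes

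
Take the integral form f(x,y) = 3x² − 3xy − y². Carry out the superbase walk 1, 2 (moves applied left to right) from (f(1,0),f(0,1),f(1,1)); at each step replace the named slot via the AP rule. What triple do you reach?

start (3,-1,-1) = (f(1,0),f(0,1),f(1,1))
replace slot 1: 2·((-1)+(-1)) − 3 = -7 → (-7,-1,-1)
replace slot 2: 2·((-7)+(-1)) − (-1) = -15 → (-7,-15,-1)

-7,-15,-1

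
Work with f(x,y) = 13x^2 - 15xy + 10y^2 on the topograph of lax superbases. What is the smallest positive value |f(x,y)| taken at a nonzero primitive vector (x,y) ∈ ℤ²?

translate: b→11 (≡-15 mod 26), so (13,-15,10)→(13,11,8)
flip: (13,11,8)→(8,-11,13)
translate: b→5 (≡-11 mod 16), so (8,-11,13)→(8,5,10)
reduced (well bottom): (8,5,10) with a≤c, −a<b≤a
well minimum = a = 8

8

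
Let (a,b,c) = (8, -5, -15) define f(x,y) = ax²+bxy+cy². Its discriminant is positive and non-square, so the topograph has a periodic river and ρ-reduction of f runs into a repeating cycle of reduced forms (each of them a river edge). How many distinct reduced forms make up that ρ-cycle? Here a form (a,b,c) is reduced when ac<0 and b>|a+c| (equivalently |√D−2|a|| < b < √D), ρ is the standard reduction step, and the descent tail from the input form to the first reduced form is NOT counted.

D = 505, ⌊√D⌋ = 22
descent: ρ → (-15,5,8)
descent: ρ → (8,11,-12)  [lands on river]
river: ρ → (-12,13,7)
river: ρ → (7,15,-10)
river: ρ → (-10,5,12)
river: ρ → (12,19,-3)
river: ρ → (-3,17,18)
river: ρ → (18,19,-2)
river: ρ → (-2,21,8)
ρ-cycle length = 8 (tail of 2 descent steps not counted)

8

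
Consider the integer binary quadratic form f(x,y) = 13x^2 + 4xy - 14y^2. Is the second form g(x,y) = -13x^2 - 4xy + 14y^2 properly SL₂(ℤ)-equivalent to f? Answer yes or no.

D₁ = 744, D₂ = 744
river cycle of f (length 10): (-14, 24, 3), (3, 24, -14), (-14, 4, 13), (13, 22, -5), (-5, 18, 21), (21, 24, -2), (-2, 24, 21), (21, 18, -5), (-5, 22, 13), (13, 4, -14)
river cycle of g (length 10): (14, 4, -13), (-13, 22, 5), (5, 18, -21), (-21, 24, 2), (2, 24, -21), (-21, 18, 5), (5, 22, -13), (-13, 4, 14), (14, 24, -3), (-3, 24, 14)
cycles differ ⇒ inequivalent

no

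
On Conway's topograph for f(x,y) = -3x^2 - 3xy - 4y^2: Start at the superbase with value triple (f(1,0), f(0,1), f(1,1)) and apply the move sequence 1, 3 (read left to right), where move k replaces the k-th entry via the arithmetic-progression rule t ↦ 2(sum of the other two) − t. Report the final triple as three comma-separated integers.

start (-3,-4,-10) = (f(1,0),f(0,1),f(1,1))
replace slot 1: 2·((-4)+(-10)) − (-3) = -25 → (-25,-4,-10)
replace slot 3: 2·((-25)+(-4)) − (-10) = -48 → (-25,-4,-48)

-25,-4,-48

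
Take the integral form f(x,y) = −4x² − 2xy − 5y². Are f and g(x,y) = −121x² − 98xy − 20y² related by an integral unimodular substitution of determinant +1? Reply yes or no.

D₁ = -76, D₂ = -76
f is negative-definite; reduce −f:
−f: reduced (well bottom): (4,2,5) with a≤c, −a<b≤a
flip sign back: reduced form of f is (-4,-2,-5)
g is negative-definite; reduce −g:
−g: flip: (121,98,20)→(20,-98,121)
−g: translate: b→-18 (≡-98 mod 40), so (20,-98,121)→(20,-18,5)
−g: flip: (20,-18,5)→(5,18,20)
−g: translate: b→-2 (≡18 mod 10), so (5,18,20)→(5,-2,4)
−g: flip: (5,-2,4)→(4,2,5)
−g: reduced (well bottom): (4,2,5) with a≤c, −a<b≤a
flip sign back: reduced form of g is (-4,-2,-5)
reduced forms (-4, -2, -5) vs (-4, -2, -5) ⇒ equivalent

yes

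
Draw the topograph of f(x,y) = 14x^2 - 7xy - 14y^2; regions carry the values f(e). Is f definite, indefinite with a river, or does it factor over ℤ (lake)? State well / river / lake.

D = b²−4ac = (-7)² − 4·14·(-14) = 833
D > 0 non-square ⇒ indefinite ⇒ periodic river

river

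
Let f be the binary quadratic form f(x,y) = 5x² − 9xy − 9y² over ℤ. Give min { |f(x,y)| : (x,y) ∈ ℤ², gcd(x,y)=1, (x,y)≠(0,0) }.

descent: ρ → (-9,9,5)  [lands on river]
river: ρ → (5,11,-7)
river: ρ → (-7,3,9)
river: ρ → (9,15,-1)
river: ρ → (-1,15,9)
river: ρ → (9,3,-7)
river: ρ → (-7,11,5)
river: ρ → (5,9,-9)
closes: descent 1, river 8
min |a| on river = 1

1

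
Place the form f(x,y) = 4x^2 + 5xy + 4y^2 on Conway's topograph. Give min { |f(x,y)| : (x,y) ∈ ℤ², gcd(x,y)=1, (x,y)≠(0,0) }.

translate: b→-3 (≡5 mod 8), so (4,5,4)→(4,-3,3)
flip: (4,-3,3)→(3,3,4)
reduced (well bottom): (3,3,4) with a≤c, −a<b≤a
well minimum = a = 3

3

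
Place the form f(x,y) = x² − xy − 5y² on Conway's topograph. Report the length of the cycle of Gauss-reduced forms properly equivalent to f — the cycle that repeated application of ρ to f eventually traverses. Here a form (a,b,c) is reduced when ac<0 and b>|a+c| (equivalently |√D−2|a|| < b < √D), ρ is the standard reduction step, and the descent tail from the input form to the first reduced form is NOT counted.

D = 21, ⌊√D⌋ = 4
descent: ρ → (-5,1,1)
descent: ρ → (1,3,-3)  [lands on river]
river: ρ → (-3,3,1)
ρ-cycle length = 2 (tail of 2 descent steps not counted)

2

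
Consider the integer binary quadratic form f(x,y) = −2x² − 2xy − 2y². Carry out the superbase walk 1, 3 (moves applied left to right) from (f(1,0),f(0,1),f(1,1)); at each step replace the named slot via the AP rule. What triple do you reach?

start (-2,-2,-6) = (f(1,0),f(0,1),f(1,1))
replace slot 1: 2·((-2)+(-6)) − (-2) = -14 → (-14,-2,-6)
replace slot 3: 2·((-14)+(-2)) − (-6) = -26 → (-14,-2,-26)

-14,-2,-26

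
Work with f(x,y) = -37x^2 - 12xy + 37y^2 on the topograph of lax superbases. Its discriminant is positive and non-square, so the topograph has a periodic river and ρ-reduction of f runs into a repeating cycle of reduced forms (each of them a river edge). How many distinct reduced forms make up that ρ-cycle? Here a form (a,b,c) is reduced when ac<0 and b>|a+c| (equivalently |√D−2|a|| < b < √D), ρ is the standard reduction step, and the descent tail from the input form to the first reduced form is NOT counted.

D = 5620, ⌊√D⌋ = 74
descent: ρ → (37,12,-37)  [lands on river]
river: ρ → (-37,62,12)
river: ρ → (12,58,-47)
river: ρ → (-47,36,23)
river: ρ → (23,56,-27)
river: ρ → (-27,52,27)
river: ρ → (27,56,-23)
river: ρ → (-23,36,47)
river: ρ → (47,58,-12)
river: ρ → (-12,62,37)
ρ-cycle length = 10 (tail of 1 descent step not counted)

10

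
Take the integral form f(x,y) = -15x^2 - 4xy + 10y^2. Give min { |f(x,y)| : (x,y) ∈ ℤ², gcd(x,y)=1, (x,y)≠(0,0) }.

descent: ρ → (10,24,-1)  [lands on river]
river: ρ → (-1,24,10)
river: ρ → (10,16,-9)
river: ρ → (-9,20,6)
river: ρ → (6,16,-15)
river: ρ → (-15,14,7)
river: ρ → (7,14,-15)
river: ρ → (-15,16,6)
river: ρ → (6,20,-9)
river: ρ → (-9,16,10)
closes: descent 1, river 10
min |a| on river = 1

1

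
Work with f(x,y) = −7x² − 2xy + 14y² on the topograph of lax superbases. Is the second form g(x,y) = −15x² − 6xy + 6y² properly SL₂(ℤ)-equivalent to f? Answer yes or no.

D₁ = 396, D₂ = 396
river cycle of f (length 4): (-7, 12, 9), (9, 6, -10), (-10, 14, 5), (5, 16, -7)
river cycle of g (length 2): (6, 18, -3), (-3, 18, 6)
cycles differ ⇒ inequivalent

no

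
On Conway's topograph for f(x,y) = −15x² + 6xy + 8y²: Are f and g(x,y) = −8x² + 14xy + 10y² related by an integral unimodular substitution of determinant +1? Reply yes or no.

D₁ = 516, D₂ = 516
river cycle of f (length 10): (8, 10, -13), (-13, 16, 5), (5, 14, -16), (-16, 18, 3), (3, 18, -16), (-16, 14, 5), (5, 16, -13), (-13, 10, 8), (8, 22, -1), (-1, 22, 8)
river cycle of g (length 10): (10, 6, -12), (-12, 18, 4), (4, 22, -2), (-2, 22, 4), (4, 18, -12), (-12, 6, 10), (10, 14, -8), (-8, 18, 6), (6, 18, -8), (-8, 14, 10)
cycles differ ⇒ inequivalent

no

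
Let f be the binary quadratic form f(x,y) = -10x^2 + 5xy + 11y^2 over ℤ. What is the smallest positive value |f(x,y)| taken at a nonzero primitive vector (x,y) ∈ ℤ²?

river: ρ → (11,17,-4)
river: ρ → (-4,15,15)
river: ρ → (15,15,-4)
river: ρ → (-4,17,11)
river: ρ → (11,5,-10)
river: ρ → (-10,15,6)
river: ρ → (6,21,-1)
river: ρ → (-1,21,6)
river: ρ → (6,15,-10)
river: ρ → (-10,5,11)
closes: descent 0, river 10
min |a| on river = 1

1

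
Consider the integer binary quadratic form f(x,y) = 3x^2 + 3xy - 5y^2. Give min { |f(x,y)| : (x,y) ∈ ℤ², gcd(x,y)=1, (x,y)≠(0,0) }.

river: ρ → (-5,7,1)
river: ρ → (1,7,-5)
river: ρ → (-5,3,3)
river: ρ → (3,3,-5)
closes: descent 0, river 4
min |a| on river = 1

1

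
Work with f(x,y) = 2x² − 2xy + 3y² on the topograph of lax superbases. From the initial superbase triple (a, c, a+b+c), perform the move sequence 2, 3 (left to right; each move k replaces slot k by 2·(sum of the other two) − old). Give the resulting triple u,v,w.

start (2,3,3) = (f(1,0),f(0,1),f(1,1))
replace slot 2: 2·(2+3) − 3 = 7 → (2,7,3)
replace slot 3: 2·(2+7) − 3 = 15 → (2,7,15)

2,7,15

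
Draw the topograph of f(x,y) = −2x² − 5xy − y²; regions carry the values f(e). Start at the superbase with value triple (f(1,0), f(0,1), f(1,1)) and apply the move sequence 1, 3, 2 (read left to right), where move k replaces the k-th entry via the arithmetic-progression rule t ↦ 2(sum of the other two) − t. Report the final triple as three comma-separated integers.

start (-2,-1,-8) = (f(1,0),f(0,1),f(1,1))
replace slot 1: 2·((-1)+(-8)) − (-2) = -16 → (-16,-1,-8)
replace slot 3: 2·((-16)+(-1)) − (-8) = -26 → (-16,-1,-26)
replace slot 2: 2·((-16)+(-26)) − (-1) = -83 → (-16,-83,-26)

-16,-83,-26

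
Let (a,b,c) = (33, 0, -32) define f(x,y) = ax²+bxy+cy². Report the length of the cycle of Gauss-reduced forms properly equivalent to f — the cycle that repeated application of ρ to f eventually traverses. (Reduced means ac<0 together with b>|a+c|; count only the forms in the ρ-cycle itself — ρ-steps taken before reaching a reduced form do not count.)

D = 4224, ⌊√D⌋ = 64
descent: ρ → (-32,64,1)  [lands on river]
river: ρ → (1,64,-32)
ρ-cycle length = 2 (tail of 1 descent step not counted)

2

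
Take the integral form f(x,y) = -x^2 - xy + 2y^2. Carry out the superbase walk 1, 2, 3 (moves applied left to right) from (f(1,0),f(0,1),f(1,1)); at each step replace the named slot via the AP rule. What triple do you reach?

start (-1,2,0) = (f(1,0),f(0,1),f(1,1))
replace slot 1: 2·(2+0) − (-1) = 5 → (5,2,0)
replace slot 2: 2·(5+0) − 2 = 8 → (5,8,0)
replace slot 3: 2·(5+8) − 0 = 26 → (5,8,26)

5,8,26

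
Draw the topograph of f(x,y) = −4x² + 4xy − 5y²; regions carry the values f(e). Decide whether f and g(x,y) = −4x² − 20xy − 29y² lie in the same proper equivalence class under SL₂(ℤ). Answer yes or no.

D₁ = -64, D₂ = -64
f is negative-definite; reduce −f:
−f: translate: b→4 (≡-4 mod 8), so (4,-4,5)→(4,4,5)
−f: reduced (well bottom): (4,4,5) with a≤c, −a<b≤a
flip sign back: reduced form of f is (-4,-4,-5)
g is negative-definite; reduce −g:
−g: translate: b→4 (≡20 mod 8), so (4,20,29)→(4,4,5)
−g: reduced (well bottom): (4,4,5) with a≤c, −a<b≤a
flip sign back: reduced form of g is (-4,-4,-5)
reduced forms (-4, -4, -5) vs (-4, -4, -5) ⇒ equivalent

yes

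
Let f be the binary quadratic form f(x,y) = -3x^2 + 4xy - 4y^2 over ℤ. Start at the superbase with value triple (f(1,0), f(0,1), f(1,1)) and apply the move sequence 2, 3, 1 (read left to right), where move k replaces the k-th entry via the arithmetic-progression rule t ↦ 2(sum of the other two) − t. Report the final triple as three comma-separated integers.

start (-3,-4,-3) = (f(1,0),f(0,1),f(1,1))
replace slot 2: 2·((-3)+(-3)) − (-4) = -8 → (-3,-8,-3)
replace slot 3: 2·((-3)+(-8)) − (-3) = -19 → (-3,-8,-19)
replace slot 1: 2·((-8)+(-19)) − (-3) = -51 → (-51,-8,-19)

-51,-8,-19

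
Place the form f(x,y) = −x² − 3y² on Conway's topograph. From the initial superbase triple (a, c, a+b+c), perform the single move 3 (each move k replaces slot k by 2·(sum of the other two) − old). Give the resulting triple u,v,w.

start (-1,-3,-4) = (f(1,0),f(0,1),f(1,1))
replace slot 3: 2·((-1)+(-3)) − (-4) = -4 → (-1,-3,-4)

-1,-3,-4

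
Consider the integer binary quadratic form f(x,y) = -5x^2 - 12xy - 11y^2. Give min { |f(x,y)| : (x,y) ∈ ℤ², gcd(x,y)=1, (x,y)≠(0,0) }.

translate: b→2 (≡12 mod 10), so (5,12,11)→(5,2,4)
flip: (5,2,4)→(4,-2,5)
reduced (well bottom): (4,-2,5) with a≤c, −a<b≤a
well minimum |f| = |-4| = 4 (negative-definite)

4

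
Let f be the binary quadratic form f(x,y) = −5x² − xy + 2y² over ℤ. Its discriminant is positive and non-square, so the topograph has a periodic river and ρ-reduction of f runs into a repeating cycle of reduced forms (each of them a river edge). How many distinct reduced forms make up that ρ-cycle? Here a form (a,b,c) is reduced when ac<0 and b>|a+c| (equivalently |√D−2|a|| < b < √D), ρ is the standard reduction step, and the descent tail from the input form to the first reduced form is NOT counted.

D = 41, ⌊√D⌋ = 6
descent: ρ → (2,5,-2)  [lands on river]
river: ρ → (-2,3,4)
river: ρ → (4,5,-1)
river: ρ → (-1,5,4)
river: ρ → (4,3,-2)
river: ρ → (-2,5,2)
river: ρ → (2,3,-4)
river: ρ → (-4,5,1)
river: ρ → (1,5,-4)
river: ρ → (-4,3,2)
ρ-cycle length = 10 (tail of 1 descent step not counted)

10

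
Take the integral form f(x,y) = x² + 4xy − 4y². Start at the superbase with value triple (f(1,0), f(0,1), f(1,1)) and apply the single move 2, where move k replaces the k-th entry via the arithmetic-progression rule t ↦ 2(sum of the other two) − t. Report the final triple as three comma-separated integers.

start (1,-4,1) = (f(1,0),f(0,1),f(1,1))
replace slot 2: 2·(1+1) − (-4) = 8 → (1,8,1)

1,8,1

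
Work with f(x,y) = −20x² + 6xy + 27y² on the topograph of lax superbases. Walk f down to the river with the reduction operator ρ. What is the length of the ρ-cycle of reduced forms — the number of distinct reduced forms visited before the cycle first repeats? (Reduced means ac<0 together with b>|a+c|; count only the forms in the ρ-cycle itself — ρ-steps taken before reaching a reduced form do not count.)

D = 2196, ⌊√D⌋ = 46
descent: ρ → (27,-6,-20)
descent: ρ → (-20,46,1)  [lands on river]
river: ρ → (1,46,-20)
river: ρ → (-20,34,13)
river: ρ → (13,44,-5)
river: ρ → (-5,46,4)
river: ρ → (4,42,-27)
river: ρ → (-27,12,19)
river: ρ → (19,26,-20)
river: ρ → (-20,14,25)
river: ρ → (25,36,-9)
river: ρ → (-9,36,25)
river: ρ → (25,14,-20)
river: ρ → (-20,26,19)
river: ρ → (19,12,-27)
river: ρ → (-27,42,4)
river: ρ → (4,46,-5)
river: ρ → (-5,44,13)
river: ρ → (13,34,-20)
ρ-cycle length = 18 (tail of 2 descent steps not counted)

18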